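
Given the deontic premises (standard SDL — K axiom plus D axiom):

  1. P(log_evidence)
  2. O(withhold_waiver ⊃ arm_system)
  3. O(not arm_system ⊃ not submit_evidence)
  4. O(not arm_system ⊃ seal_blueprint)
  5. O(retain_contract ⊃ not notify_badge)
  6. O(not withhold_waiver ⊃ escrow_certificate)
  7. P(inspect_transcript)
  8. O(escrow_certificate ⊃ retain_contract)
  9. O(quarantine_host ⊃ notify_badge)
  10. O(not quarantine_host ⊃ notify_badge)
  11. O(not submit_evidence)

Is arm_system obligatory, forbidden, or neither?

Premises 9 and 10 are O(quarantine_host ⊃ notify_badge) and O(not quarantine_host ⊃ notify_badge); every ideal world satisfies quarantine_host or not quarantine_host, so in either case notify_badge holds — hence O(notify_badge).
Premise 5 is O(retain_contract ⊃ not notify_badge); contrapositively O(notify_badge ⊃ not retain_contract). Since O(notify_badge) holds, K gives O(not retain_contract).
The contrapositive of premise 8 (O(escrow_certificate ⊃ retain_contract)) is O(not retain_contract ⊃ not escrow_certificate), and O(not retain_contract) is already established, so O(not escrow_certificate).
Premise 6, O(not withhold_waiver ⊃ escrow_certificate), contraposes to O(not escrow_certificate ⊃ withhold_waiver); with O(not escrow_certificate) we get O(withhold_waiver).
With premise 2, O(withhold_waiver ⊃ arm_system), the K-axiom yields O(arm_system).
Premises 1, 3, 4, 7, 11 do not contribute to this derivation.
Hence arm_system is obligatory.

Obligatory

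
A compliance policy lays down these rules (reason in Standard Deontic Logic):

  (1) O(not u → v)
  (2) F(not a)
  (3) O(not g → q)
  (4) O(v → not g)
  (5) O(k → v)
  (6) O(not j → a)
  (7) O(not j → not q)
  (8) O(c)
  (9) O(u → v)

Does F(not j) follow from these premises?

Yes

Premises 9 and 1 are O(u → v) and O(not u → v); every ideal world satisfies u or not u, so in either case v holds — hence O(v).
Premise 4 is O(v → not g); since O(v), deontic closure gives O(not g).
From O(not g) and premise 3, O(not g → q), we obtain O(q).
Premise 7 is O(not j → not q); contrapositively O(q → j). Since O(q) holds, K gives O(j).
Premises 2, 5, 6, 8 do not contribute to this derivation.
So O(j) holds, i.e. F(not j). The claim follows.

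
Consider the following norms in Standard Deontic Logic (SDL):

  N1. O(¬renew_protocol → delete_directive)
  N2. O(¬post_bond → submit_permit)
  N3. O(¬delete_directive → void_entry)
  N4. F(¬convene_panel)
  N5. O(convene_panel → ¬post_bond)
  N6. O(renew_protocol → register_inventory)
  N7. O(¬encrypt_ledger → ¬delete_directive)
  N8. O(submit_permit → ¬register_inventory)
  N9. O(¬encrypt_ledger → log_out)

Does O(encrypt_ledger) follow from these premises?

Yes

Premise 4, F(¬convene_panel), is equivalent to O(convene_panel).
With premise 5, O(convene_panel → ¬post_bond), the K-axiom yields O(¬post_bond).
With premise 2, O(¬post_bond → submit_permit), the K-axiom yields O(submit_permit).
From O(submit_permit) and premise 8, O(submit_permit → ¬register_inventory), we obtain O(¬register_inventory).
Premise 6, O(renew_protocol → register_inventory), contraposes to O(¬register_inventory → ¬renew_protocol); with O(¬register_inventory) we get O(¬renew_protocol).
Premise 1 is O(¬renew_protocol → delete_directive); since O(¬renew_protocol), deontic closure gives O(delete_directive).
Premise 7 is O(¬encrypt_ledger → ¬delete_directive); contrapositively O(delete_directive → encrypt_ledger). Since O(delete_directive) holds, K gives O(encrypt_ledger).
Premises 3, 9 do not contribute to this derivation.
So O(encrypt_ledger) follows.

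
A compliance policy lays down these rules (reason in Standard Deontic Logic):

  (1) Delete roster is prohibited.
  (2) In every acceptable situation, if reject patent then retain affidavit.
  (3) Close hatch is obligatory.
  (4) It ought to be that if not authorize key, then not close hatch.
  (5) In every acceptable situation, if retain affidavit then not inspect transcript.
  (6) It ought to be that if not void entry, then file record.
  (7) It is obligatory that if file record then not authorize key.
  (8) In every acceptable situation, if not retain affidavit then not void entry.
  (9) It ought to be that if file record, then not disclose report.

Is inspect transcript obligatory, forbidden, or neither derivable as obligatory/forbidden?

Forbidden

Premise 3 states O(close_hatch) outright.
Premise 4 is O(¬authorize_key → ¬close_hatch); contrapositively O(close_hatch → authorize_key). Since O(close_hatch) holds, K gives O(authorize_key).
Premise 7 is O(file_record → ¬authorize_key); contrapositively O(authorize_key → ¬file_record). Since O(authorize_key) holds, K gives O(¬file_record).
Premise 6, O(¬void_entry → file_record), contraposes to O(¬file_record → void_entry); with O(¬file_record) we get O(void_entry).
Premise 8 is O(¬retain_affidavit → ¬void_entry); contrapositively O(void_entry → retain_affidavit). Since O(void_entry) holds, K gives O(retain_affidavit).
Premise 5 is O(retain_affidavit → ¬inspect_transcript); since O(retain_affidavit), deontic closure gives O(¬inspect_transcript).
Premises 1, 2, 9 do not contribute to this derivation.
Thus O(¬inspect_transcript), which is F(inspect_transcript): inspect_transcript is forbidden.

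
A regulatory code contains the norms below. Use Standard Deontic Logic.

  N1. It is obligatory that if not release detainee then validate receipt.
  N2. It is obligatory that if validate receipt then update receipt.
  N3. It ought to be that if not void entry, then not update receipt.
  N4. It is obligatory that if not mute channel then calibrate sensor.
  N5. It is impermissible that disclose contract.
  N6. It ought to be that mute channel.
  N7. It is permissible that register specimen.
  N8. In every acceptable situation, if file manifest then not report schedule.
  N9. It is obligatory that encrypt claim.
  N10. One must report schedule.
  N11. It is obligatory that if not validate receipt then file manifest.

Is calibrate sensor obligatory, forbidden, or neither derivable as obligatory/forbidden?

Neither

Premise 4 is O(¬mute_channel → calibrate_sensor), but O(¬mute_channel) is not derivable from the premises, so it does not yield O(calibrate_sensor).
No premise or chain of K-axiom applications forces O(calibrate_sensor), and none forces O(¬calibrate_sensor). So calibrate_sensor is neither obligatory nor forbidden under these norms.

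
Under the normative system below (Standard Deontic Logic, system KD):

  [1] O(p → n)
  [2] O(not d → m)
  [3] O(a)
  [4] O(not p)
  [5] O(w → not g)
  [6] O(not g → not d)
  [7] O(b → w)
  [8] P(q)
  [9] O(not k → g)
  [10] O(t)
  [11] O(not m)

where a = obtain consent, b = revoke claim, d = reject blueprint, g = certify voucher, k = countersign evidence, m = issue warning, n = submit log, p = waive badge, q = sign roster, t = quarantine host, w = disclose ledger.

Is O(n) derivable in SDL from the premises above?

No

Premise 1 is O(p → n), but O(p) is not derivable from the premises, so it does not yield O(n).
No other premise forces O(n). An ideal world satisfying every premise can still have n false, so O(n) is not derivable.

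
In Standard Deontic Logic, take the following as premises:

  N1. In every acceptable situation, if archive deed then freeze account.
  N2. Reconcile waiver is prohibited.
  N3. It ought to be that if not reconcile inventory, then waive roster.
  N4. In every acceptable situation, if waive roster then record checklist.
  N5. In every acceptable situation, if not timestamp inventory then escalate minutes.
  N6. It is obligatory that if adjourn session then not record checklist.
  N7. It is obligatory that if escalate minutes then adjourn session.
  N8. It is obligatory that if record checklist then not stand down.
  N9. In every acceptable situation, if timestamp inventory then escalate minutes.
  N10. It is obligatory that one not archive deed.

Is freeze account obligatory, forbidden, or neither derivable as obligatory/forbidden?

Neither

Premise 1 is O(archive_deed → freeze_account), but O(archive_deed) is not derivable from the premises, so it does not yield O(freeze_account).
No premise or chain of K-axiom applications forces O(freeze_account), and none forces O(¬freeze_account). So freeze_account is neither obligatory nor forbidden under these norms.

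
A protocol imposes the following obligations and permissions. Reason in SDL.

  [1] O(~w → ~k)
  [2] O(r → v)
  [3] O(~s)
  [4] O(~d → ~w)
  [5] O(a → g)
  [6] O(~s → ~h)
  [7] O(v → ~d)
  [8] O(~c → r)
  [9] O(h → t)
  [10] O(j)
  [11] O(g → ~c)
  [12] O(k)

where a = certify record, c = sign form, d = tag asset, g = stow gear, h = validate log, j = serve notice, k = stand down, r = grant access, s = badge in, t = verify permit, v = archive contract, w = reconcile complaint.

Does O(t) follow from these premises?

Premise 9 is O(h → t), but O(h) is not derivable from the premises, so it does not yield O(t).
No other premise forces O(t). An ideal world satisfying every premise can still have t false, so O(t) is not derivable.

No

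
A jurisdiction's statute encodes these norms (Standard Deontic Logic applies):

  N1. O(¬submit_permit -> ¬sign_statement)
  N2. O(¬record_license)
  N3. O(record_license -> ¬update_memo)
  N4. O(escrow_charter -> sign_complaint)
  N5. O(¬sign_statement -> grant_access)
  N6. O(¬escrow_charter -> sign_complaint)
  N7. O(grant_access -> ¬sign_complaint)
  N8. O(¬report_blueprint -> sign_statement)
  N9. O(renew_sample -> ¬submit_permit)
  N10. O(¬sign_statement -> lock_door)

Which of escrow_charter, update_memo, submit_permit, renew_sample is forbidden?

renew_sample

Premises 4 and 6 cover both cases: O(escrow_charter -> sign_complaint) and O(¬escrow_charter -> sign_complaint). Since escrow_charter ∨ ¬escrow_charter is a tautology, O(sign_complaint) follows.
The contrapositive of premise 7 (O(grant_access -> ¬sign_complaint)) is O(sign_complaint -> ¬grant_access), and O(sign_complaint) is already established, so O(¬grant_access).
Premise 5, O(¬sign_statement -> grant_access), contraposes to O(¬grant_access -> sign_statement); with O(¬grant_access) we get O(sign_statement).
The contrapositive of premise 1 (O(¬submit_permit -> ¬sign_statement)) is O(sign_statement -> submit_permit), and O(sign_statement) is already established, so O(submit_permit).
The contrapositive of premise 9 (O(renew_sample -> ¬submit_permit)) is O(submit_permit -> ¬renew_sample), and O(submit_permit) is already established, so O(¬renew_sample).
So O(¬renew_sample) holds, i.e. renew_sample is forbidden. None of the other listed options is forbidden under the premises.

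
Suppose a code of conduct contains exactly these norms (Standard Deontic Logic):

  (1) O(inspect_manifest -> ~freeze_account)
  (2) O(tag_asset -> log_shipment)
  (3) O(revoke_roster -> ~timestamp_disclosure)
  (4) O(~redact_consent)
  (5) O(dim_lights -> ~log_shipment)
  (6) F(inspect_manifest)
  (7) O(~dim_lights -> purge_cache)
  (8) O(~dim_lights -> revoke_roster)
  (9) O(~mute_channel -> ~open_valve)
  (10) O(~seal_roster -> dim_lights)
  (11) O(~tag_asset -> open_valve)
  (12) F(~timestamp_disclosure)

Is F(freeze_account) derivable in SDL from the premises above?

No

Premise 1 is O(inspect_manifest -> ~freeze_account), but O(inspect_manifest) is not derivable from the premises, so it does not yield O(~freeze_account).
No other premise forces O(~freeze_account). An ideal world satisfying every premise can still have freeze_account true, so F(freeze_account) is not derivable.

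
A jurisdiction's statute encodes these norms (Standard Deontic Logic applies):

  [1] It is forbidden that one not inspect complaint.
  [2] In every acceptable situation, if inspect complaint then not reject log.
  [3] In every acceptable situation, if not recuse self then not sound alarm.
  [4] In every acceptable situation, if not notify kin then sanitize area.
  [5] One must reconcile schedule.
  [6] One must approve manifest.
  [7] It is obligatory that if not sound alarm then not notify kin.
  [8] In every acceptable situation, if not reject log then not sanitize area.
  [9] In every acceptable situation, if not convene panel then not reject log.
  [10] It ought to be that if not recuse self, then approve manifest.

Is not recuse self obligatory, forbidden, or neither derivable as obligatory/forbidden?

Forbidden

Premise 1, F(¬inspect_complaint), is equivalent to O(inspect_complaint).
With premise 2, O(inspect_complaint → ¬reject_log), the K-axiom yields O(¬reject_log).
Premise 8 is O(¬reject_log → ¬sanitize_area); since O(¬reject_log), deontic closure gives O(¬sanitize_area).
The contrapositive of premise 4 (O(¬notify_kin → sanitize_area)) is O(¬sanitize_area → notify_kin), and O(¬sanitize_area) is already established, so O(notify_kin).
Premise 7 is O(¬sound_alarm → ¬notify_kin); contrapositively O(notify_kin → sound_alarm). Since O(notify_kin) holds, K gives O(sound_alarm).
Premise 3 is O(¬recuse_self → ¬sound_alarm); contrapositively O(sound_alarm → recuse_self). Since O(sound_alarm) holds, K gives O(recuse_self).
Premises 5, 6, 9, 10 do not contribute to this derivation.
Thus O(recuse_self), which is F(¬recuse_self): ¬recuse_self is forbidden.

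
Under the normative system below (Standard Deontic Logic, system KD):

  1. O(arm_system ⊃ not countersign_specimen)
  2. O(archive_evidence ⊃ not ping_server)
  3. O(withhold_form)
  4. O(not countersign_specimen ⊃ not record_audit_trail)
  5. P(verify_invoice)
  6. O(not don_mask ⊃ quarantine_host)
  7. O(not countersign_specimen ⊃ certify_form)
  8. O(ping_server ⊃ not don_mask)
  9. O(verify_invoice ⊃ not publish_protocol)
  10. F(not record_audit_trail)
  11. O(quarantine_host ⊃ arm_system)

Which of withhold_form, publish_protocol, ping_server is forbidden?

F(not record_audit_trail) at premise 10 means O(record_audit_trail).
Premise 4, O(not countersign_specimen ⊃ not record_audit_trail), contraposes to O(record_audit_trail ⊃ countersign_specimen); with O(record_audit_trail) we get O(countersign_specimen).
Premise 1 is O(arm_system ⊃ not countersign_specimen); contrapositively O(countersign_specimen ⊃ not arm_system). Since O(countersign_specimen) holds, K gives O(not arm_system).
Premise 11, O(quarantine_host ⊃ arm_system), contraposes to O(not arm_system ⊃ not quarantine_host); with O(not arm_system) we get O(not quarantine_host).
Premise 6, O(not don_mask ⊃ quarantine_host), contraposes to O(not quarantine_host ⊃ don_mask); with O(not quarantine_host) we get O(don_mask).
The contrapositive of premise 8 (O(ping_server ⊃ not don_mask)) is O(don_mask ⊃ not ping_server), and O(don_mask) is already established, so O(not ping_server).
So O(not ping_server) holds, i.e. ping_server is forbidden. None of the other listed options is forbidden under the premises.

ping_server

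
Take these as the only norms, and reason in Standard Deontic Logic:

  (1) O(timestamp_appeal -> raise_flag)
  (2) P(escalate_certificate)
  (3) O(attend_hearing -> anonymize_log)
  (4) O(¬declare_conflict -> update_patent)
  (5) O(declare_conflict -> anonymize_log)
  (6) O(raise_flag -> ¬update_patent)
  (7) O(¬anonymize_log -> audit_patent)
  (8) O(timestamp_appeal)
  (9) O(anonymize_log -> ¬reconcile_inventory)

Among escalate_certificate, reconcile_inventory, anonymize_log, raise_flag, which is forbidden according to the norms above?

Premise 8 gives O(timestamp_appeal).
From O(timestamp_appeal) and premise 1, O(timestamp_appeal -> raise_flag), we obtain O(raise_flag).
Applying K to premise 6 (O(raise_flag -> ¬update_patent)) and O(raise_flag) yields O(¬update_patent).
Premise 4 is O(¬declare_conflict -> update_patent); contrapositively O(¬update_patent -> declare_conflict). Since O(¬update_patent) holds, K gives O(declare_conflict).
Applying K to premise 5 (O(declare_conflict -> anonymize_log)) and O(declare_conflict) yields O(anonymize_log).
Premise 9 is O(anonymize_log -> ¬reconcile_inventory); since O(anonymize_log), deontic closure gives O(¬reconcile_inventory).
So O(¬reconcile_inventory) holds, i.e. reconcile_inventory is forbidden. None of the other listed options is forbidden under the premises.

reconcile_inventory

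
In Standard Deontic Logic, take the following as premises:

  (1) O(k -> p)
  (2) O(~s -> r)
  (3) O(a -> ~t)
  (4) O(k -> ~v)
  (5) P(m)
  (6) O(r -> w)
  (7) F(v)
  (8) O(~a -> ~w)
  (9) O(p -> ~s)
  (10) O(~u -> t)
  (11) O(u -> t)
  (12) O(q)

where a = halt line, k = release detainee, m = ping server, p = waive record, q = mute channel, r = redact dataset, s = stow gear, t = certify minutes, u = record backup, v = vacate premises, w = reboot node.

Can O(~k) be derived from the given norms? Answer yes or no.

Yes

Premises 11 and 10 cover both cases: O(u -> t) and O(~u -> t). Since u ∨ ~u is a tautology, O(t) follows.
The contrapositive of premise 3 (O(a -> ~t)) is O(t -> ~a), and O(t) is already established, so O(~a).
From O(~a) and premise 8, O(~a -> ~w), we obtain O(~w).
Premise 6, O(r -> w), contraposes to O(~w -> ~r); with O(~w) we get O(~r).
The contrapositive of premise 2 (O(~s -> r)) is O(~r -> s), and O(~r) is already established, so O(s).
Premise 9, O(p -> ~s), contraposes to O(s -> ~p); with O(s) we get O(~p).
Premise 1, O(k -> p), contraposes to O(~p -> ~k); with O(~p) we get O(~k).
Premises 4, 5, 7, 12 do not contribute to this derivation.
So O(~k) follows.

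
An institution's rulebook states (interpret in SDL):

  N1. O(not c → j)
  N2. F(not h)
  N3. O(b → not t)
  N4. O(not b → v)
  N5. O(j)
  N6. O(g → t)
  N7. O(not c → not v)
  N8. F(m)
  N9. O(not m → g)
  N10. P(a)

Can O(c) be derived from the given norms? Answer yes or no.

Yes

Premise 8 is F(m), i.e. O(not m).
Applying K to premise 9 (O(not m → g)) and O(not m) yields O(g).
Applying K to premise 6 (O(g → t)) and O(g) yields O(t).
Premise 3 is O(b → not t); contrapositively O(t → not b). Since O(t) holds, K gives O(not b).
With premise 4, O(not b → v), the K-axiom yields O(v).
Premise 7, O(not c → not v), contraposes to O(v → c); with O(v) we get O(c).
Premises 1, 2, 5, 10 do not contribute to this derivation.
So O(c) follows.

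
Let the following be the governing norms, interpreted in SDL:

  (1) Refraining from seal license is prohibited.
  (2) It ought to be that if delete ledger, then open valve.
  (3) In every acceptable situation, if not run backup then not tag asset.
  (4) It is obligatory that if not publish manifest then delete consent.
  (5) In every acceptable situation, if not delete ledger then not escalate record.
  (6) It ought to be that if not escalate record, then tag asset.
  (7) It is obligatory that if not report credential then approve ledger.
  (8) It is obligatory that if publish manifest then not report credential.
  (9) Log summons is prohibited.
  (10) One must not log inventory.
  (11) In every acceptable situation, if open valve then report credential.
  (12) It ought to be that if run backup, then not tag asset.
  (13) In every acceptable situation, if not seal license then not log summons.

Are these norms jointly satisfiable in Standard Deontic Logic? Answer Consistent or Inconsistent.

Consistent

Premise 13 is O(¬seal_license → ¬log_summons); even if O(¬log_summons) held, inferring O(¬seal_license) would be affirming the consequent — invalid.
So O(¬seal_license) is not derivable, and the apparent clash with O(seal_license) does not arise.
A world satisfying every obligation exists (e.g. approve_ledger=false, delete_consent=true, delete_ledger=true, escalate_record=true, log_inventory=false, log_summons=false, open_valve=true, publish_manifest=false, report_credential=true, run_backup=false, seal_license=true, tag_asset=false); no atom is both obligatory and forbidden, so the set is consistent.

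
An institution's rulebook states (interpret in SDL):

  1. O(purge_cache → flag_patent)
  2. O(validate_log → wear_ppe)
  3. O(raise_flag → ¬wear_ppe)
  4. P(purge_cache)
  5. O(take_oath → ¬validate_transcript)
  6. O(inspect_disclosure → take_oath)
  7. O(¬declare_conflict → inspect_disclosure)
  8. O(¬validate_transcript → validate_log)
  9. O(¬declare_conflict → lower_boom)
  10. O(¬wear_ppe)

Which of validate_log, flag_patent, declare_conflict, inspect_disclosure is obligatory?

Premise 10 states O(¬wear_ppe) outright.
The contrapositive of premise 2 (O(validate_log → wear_ppe)) is O(¬wear_ppe → ¬validate_log), and O(¬wear_ppe) is already established, so O(¬validate_log).
Premise 8 is O(¬validate_transcript → validate_log); contrapositively O(¬validate_log → validate_transcript). Since O(¬validate_log) holds, K gives O(validate_transcript).
Premise 5, O(take_oath → ¬validate_transcript), contraposes to O(validate_transcript → ¬take_oath); with O(validate_transcript) we get O(¬take_oath).
Premise 6 is O(inspect_disclosure → take_oath); contrapositively O(¬take_oath → ¬inspect_disclosure). Since O(¬take_oath) holds, K gives O(¬inspect_disclosure).
Premise 7, O(¬declare_conflict → inspect_disclosure), contraposes to O(¬inspect_disclosure → declare_conflict); with O(¬inspect_disclosure) we get O(declare_conflict).
So O(declare_conflict) holds — declare_conflict is obligatory. None of the other listed options is made obligatory by any chain of premises.

declare_conflict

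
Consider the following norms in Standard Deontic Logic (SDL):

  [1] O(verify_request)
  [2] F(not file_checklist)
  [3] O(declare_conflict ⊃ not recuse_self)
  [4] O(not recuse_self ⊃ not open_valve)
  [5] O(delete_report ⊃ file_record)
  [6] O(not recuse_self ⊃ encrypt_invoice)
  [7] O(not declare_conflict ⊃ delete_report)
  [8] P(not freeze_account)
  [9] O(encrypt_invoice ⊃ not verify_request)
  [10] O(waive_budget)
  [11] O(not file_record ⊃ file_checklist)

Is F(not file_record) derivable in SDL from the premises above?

Yes

From premise 1 we have O(verify_request).
Premise 9 is O(encrypt_invoice ⊃ not verify_request); contrapositively O(verify_request ⊃ not encrypt_invoice). Since O(verify_request) holds, K gives O(not encrypt_invoice).
Premise 6 is O(not recuse_self ⊃ encrypt_invoice); contrapositively O(not encrypt_invoice ⊃ recuse_self). Since O(not encrypt_invoice) holds, K gives O(recuse_self).
Premise 3 is O(declare_conflict ⊃ not recuse_self); contrapositively O(recuse_self ⊃ not declare_conflict). Since O(recuse_self) holds, K gives O(not declare_conflict).
Applying K to premise 7 (O(not declare_conflict ⊃ delete_report)) and O(not declare_conflict) yields O(delete_report).
Premise 5 is O(delete_report ⊃ file_record); since O(delete_report), deontic closure gives O(file_record).
Premises 2, 4, 8, 10, 11 do not contribute to this derivation.
So O(file_record) holds, i.e. F(not file_record). The claim follows.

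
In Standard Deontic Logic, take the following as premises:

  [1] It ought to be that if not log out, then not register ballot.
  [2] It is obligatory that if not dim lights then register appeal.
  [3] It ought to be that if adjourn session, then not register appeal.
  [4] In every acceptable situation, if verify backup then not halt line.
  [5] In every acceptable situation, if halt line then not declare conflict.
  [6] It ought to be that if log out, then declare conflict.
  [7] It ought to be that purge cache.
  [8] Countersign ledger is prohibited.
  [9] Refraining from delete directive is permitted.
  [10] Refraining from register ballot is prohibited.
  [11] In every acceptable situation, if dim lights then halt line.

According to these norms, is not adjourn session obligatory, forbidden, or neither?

Premise 10, F(¬register_ballot), is equivalent to O(register_ballot).
The contrapositive of premise 1 (O(¬log_out → ¬register_ballot)) is O(register_ballot → log_out), and O(register_ballot) is already established, so O(log_out).
Applying K to premise 6 (O(log_out → declare_conflict)) and O(log_out) yields O(declare_conflict).
The contrapositive of premise 5 (O(halt_line → ¬declare_conflict)) is O(declare_conflict → ¬halt_line), and O(declare_conflict) is already established, so O(¬halt_line).
Premise 11, O(dim_lights → halt_line), contraposes to O(¬halt_line → ¬dim_lights); with O(¬halt_line) we get O(¬dim_lights).
With premise 2, O(¬dim_lights → register_appeal), the K-axiom yields O(register_appeal).
Premise 3, O(adjourn_session → ¬register_appeal), contraposes to O(register_appeal → ¬adjourn_session); with O(register_appeal) we get O(¬adjourn_session).
Premises 4, 7, 8, 9 do not contribute to this derivation.
Hence ¬adjourn_session is obligatory.

Obligatory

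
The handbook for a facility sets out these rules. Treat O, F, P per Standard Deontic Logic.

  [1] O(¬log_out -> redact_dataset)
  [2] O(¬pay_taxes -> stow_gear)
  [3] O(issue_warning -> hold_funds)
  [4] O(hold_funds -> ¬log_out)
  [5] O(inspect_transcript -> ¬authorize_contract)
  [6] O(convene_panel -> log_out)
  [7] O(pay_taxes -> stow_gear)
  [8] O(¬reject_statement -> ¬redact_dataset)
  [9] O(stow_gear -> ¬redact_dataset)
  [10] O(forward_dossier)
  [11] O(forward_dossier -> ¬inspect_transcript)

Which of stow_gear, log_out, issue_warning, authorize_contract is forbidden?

By case analysis on pay_taxes: premise 7 gives O(pay_taxes -> stow_gear) and premise 2 gives O(¬pay_taxes -> stow_gear), so O(stow_gear) either way.
Applying K to premise 9 (O(stow_gear -> ¬redact_dataset)) and O(stow_gear) yields O(¬redact_dataset).
The contrapositive of premise 1 (O(¬log_out -> redact_dataset)) is O(¬redact_dataset -> log_out), and O(¬redact_dataset) is already established, so O(log_out).
The contrapositive of premise 4 (O(hold_funds -> ¬log_out)) is O(log_out -> ¬hold_funds), and O(log_out) is already established, so O(¬hold_funds).
Premise 3, O(issue_warning -> hold_funds), contraposes to O(¬hold_funds -> ¬issue_warning); with O(¬hold_funds) we get O(¬issue_warning).
So O(¬issue_warning) holds, i.e. issue_warning is forbidden. None of the other listed options is forbidden under the premises.

issue_warning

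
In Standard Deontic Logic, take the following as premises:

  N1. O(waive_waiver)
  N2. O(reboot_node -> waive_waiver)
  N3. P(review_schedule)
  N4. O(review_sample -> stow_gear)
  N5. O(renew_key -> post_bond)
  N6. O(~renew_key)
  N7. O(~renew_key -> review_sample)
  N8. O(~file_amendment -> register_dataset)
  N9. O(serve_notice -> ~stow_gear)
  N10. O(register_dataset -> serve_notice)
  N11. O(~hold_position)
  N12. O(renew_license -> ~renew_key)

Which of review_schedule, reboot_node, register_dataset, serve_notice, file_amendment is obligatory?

file_amendment

Premise 6 states O(~renew_key) outright.
Premise 7 is O(~renew_key -> review_sample); since O(~renew_key), deontic closure gives O(review_sample).
With premise 4, O(review_sample -> stow_gear), the K-axiom yields O(stow_gear).
Premise 9, O(serve_notice -> ~stow_gear), contraposes to O(stow_gear -> ~serve_notice); with O(stow_gear) we get O(~serve_notice).
Premise 10, O(register_dataset -> serve_notice), contraposes to O(~serve_notice -> ~register_dataset); with O(~serve_notice) we get O(~register_dataset).
Premise 8, O(~file_amendment -> register_dataset), contraposes to O(~register_dataset -> file_amendment); with O(~register_dataset) we get O(file_amendment).
So O(file_amendment) holds — file_amendment is obligatory. None of the other listed options is made obligatory by any chain of premises.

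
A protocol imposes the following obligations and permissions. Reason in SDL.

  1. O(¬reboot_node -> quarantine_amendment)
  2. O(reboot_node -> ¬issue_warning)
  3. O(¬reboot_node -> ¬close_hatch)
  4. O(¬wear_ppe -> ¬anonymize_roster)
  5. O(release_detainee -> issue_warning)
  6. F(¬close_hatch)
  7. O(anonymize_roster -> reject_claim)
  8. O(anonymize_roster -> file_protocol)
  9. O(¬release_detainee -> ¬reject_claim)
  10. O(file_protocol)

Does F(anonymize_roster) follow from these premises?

Premise 6 is F(¬close_hatch), i.e. O(close_hatch).
Premise 3, O(¬reboot_node -> ¬close_hatch), contraposes to O(close_hatch -> reboot_node); with O(close_hatch) we get O(reboot_node).
Premise 2 is O(reboot_node -> ¬issue_warning); since O(reboot_node), deontic closure gives O(¬issue_warning).
Premise 5, O(release_detainee -> issue_warning), contraposes to O(¬issue_warning -> ¬release_detainee); with O(¬issue_warning) we get O(¬release_detainee).
With premise 9, O(¬release_detainee -> ¬reject_claim), the K-axiom yields O(¬reject_claim).
Premise 7 is O(anonymize_roster -> reject_claim); contrapositively O(¬reject_claim -> ¬anonymize_roster). Since O(¬reject_claim) holds, K gives O(¬anonymize_roster).
Premises 1, 4, 8, 10 do not contribute to this derivation.
So O(¬anonymize_roster) holds, i.e. F(anonymize_roster). The claim follows.

Yes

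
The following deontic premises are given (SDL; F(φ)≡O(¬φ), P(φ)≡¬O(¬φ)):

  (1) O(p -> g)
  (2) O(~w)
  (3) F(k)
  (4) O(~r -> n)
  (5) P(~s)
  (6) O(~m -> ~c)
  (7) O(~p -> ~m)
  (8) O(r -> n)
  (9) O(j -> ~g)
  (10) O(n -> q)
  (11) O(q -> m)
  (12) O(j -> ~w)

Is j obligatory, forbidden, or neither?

Premises 4 and 8 are O(~r -> n) and O(r -> n); every ideal world satisfies ~r or r, so in either case n holds — hence O(n).
Premise 10 is O(n -> q); since O(n), deontic closure gives O(q).
Applying K to premise 11 (O(q -> m)) and O(q) yields O(m).
Premise 7 is O(~p -> ~m); contrapositively O(m -> p). Since O(m) holds, K gives O(p).
Premise 1 is O(p -> g); since O(p), deontic closure gives O(g).
The contrapositive of premise 9 (O(j -> ~g)) is O(g -> ~j), and O(g) is already established, so O(~j).
Premises 2, 3, 5, 6, 12 do not contribute to this derivation.
Thus O(~j), which is F(j): j is forbidden.

Forbidden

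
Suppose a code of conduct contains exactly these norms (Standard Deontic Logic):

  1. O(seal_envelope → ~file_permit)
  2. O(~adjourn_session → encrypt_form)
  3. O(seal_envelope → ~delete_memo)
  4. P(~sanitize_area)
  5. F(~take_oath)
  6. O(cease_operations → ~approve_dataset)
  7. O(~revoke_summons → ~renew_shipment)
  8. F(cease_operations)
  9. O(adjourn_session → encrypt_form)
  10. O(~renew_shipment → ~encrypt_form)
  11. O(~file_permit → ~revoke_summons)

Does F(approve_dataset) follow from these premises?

Premise 6 is O(cease_operations → ~approve_dataset), but O(cease_operations) is not derivable from the premises, so it does not yield O(~approve_dataset).
No other premise forces O(~approve_dataset). An ideal world satisfying every premise can still have approve_dataset true, so F(approve_dataset) is not derivable.

No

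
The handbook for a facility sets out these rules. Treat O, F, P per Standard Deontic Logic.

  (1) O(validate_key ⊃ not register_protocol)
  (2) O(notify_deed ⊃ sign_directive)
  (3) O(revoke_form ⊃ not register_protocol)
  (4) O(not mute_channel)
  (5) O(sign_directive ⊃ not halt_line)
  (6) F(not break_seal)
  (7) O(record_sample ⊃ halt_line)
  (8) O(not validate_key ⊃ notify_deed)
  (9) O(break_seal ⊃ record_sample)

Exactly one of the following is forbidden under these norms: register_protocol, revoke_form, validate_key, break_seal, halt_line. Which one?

Premise 6, F(not break_seal), is equivalent to O(break_seal).
Premise 9 is O(break_seal ⊃ record_sample); since O(break_seal), deontic closure gives O(record_sample).
From O(record_sample) and premise 7, O(record_sample ⊃ halt_line), we obtain O(halt_line).
Premise 5, O(sign_directive ⊃ not halt_line), contraposes to O(halt_line ⊃ not sign_directive); with O(halt_line) we get O(not sign_directive).
Premise 2, O(notify_deed ⊃ sign_directive), contraposes to O(not sign_directive ⊃ not notify_deed); with O(not sign_directive) we get O(not notify_deed).
The contrapositive of premise 8 (O(not validate_key ⊃ notify_deed)) is O(not notify_deed ⊃ validate_key), and O(not notify_deed) is already established, so O(validate_key).
With premise 1, O(validate_key ⊃ not register_protocol), the K-axiom yields O(not register_protocol).
So O(not register_protocol) holds, i.e. register_protocol is forbidden. None of the other listed options is forbidden under the premises.

register_protocol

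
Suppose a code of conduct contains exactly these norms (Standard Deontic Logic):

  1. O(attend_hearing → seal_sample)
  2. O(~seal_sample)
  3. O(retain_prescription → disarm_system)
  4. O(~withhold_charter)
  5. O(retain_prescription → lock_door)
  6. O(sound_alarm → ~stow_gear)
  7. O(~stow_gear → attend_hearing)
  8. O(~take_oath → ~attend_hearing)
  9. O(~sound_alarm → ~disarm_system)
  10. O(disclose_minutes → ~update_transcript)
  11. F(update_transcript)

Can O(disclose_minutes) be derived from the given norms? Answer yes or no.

Premise 10 is O(disclose_minutes → ~update_transcript); even if O(~update_transcript) held, inferring O(disclose_minutes) would be affirming the consequent — invalid.
No other premise forces O(disclose_minutes). An ideal world satisfying every premise can still have disclose_minutes false, so O(disclose_minutes) is not derivable.

No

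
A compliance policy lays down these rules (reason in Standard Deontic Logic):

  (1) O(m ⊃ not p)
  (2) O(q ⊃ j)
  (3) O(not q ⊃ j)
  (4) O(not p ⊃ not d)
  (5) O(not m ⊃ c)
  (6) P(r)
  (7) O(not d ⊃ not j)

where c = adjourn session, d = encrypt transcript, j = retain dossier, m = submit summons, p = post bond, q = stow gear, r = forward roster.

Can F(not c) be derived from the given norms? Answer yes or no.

Yes

By case analysis on not q: premise 3 gives O(not q ⊃ j) and premise 2 gives O(q ⊃ j), so O(j) either way.
Premise 7, O(not d ⊃ not j), contraposes to O(j ⊃ d); with O(j) we get O(d).
Premise 4, O(not p ⊃ not d), contraposes to O(d ⊃ p); with O(d) we get O(p).
Premise 1 is O(m ⊃ not p); contrapositively O(p ⊃ not m). Since O(p) holds, K gives O(not m).
With premise 5, O(not m ⊃ c), the K-axiom yields O(c).
Premise 6 does not contribute to this derivation.
So O(c) holds, i.e. F(not c). The claim follows.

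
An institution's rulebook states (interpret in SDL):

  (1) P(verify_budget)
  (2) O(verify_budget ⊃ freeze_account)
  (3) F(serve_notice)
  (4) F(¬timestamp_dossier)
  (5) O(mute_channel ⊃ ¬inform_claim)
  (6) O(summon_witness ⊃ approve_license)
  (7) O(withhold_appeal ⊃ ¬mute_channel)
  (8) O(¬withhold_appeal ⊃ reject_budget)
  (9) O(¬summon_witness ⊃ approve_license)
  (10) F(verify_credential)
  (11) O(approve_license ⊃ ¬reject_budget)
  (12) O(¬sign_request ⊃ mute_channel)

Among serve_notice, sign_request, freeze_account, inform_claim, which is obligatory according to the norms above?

Premises 9 and 6 are O(¬summon_witness ⊃ approve_license) and O(summon_witness ⊃ approve_license); every ideal world satisfies ¬summon_witness or summon_witness, so in either case approve_license holds — hence O(approve_license).
With premise 11, O(approve_license ⊃ ¬reject_budget), the K-axiom yields O(¬reject_budget).
The contrapositive of premise 8 (O(¬withhold_appeal ⊃ reject_budget)) is O(¬reject_budget ⊃ withhold_appeal), and O(¬reject_budget) is already established, so O(withhold_appeal).
Applying K to premise 7 (O(withhold_appeal ⊃ ¬mute_channel)) and O(withhold_appeal) yields O(¬mute_channel).
Premise 12, O(¬sign_request ⊃ mute_channel), contraposes to O(¬mute_channel ⊃ sign_request); with O(¬mute_channel) we get O(sign_request).
So O(sign_request) holds — sign_request is obligatory. None of the other listed options is made obligatory by any chain of premises.

sign_request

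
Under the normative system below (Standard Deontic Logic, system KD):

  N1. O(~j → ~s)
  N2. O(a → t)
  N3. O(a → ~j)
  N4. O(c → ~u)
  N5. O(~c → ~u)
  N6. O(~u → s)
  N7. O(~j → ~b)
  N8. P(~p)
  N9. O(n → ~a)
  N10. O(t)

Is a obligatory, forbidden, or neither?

Forbidden

By case analysis on ~c: premise 5 gives O(~c → ~u) and premise 4 gives O(c → ~u), so O(~u) either way.
Applying K to premise 6 (O(~u → s)) and O(~u) yields O(s).
Premise 1, O(~j → ~s), contraposes to O(s → j); with O(s) we get O(j).
Premise 3 is O(a → ~j); contrapositively O(j → ~a). Since O(j) holds, K gives O(~a).
Premises 2, 7, 8, 9, 10 do not contribute to this derivation.
Thus O(~a), which is F(a): a is forbidden.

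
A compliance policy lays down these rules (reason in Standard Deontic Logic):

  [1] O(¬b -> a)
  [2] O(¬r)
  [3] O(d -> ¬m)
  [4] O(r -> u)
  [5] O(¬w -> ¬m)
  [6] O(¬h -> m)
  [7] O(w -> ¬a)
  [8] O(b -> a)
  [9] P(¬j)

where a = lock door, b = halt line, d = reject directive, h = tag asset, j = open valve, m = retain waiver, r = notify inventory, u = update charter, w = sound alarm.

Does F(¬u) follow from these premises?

No

Premise 4 is O(r -> u), but O(r) is not derivable from the premises, so it does not yield O(u).
No other premise forces O(u). An ideal world satisfying every premise can still have ¬u true, so F(¬u) is not derivable.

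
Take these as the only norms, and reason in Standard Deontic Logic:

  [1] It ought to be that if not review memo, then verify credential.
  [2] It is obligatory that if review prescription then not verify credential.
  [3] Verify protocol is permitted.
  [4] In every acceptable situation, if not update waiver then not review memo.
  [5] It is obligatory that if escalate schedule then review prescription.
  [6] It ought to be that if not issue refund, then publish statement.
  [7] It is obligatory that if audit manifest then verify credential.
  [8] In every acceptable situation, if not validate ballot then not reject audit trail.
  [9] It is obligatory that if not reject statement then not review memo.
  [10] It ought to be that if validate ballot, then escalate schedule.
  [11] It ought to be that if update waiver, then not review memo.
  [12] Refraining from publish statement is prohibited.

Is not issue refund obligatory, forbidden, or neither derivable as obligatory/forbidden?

Premise 6 is O(¬issue_refund → publish_statement); even if O(publish_statement) held, inferring O(¬issue_refund) would be affirming the consequent — invalid.
No premise or chain of K-axiom applications forces O(¬issue_refund), and none forces O(issue_refund). So ¬issue_refund is neither obligatory nor forbidden under these norms.

Neither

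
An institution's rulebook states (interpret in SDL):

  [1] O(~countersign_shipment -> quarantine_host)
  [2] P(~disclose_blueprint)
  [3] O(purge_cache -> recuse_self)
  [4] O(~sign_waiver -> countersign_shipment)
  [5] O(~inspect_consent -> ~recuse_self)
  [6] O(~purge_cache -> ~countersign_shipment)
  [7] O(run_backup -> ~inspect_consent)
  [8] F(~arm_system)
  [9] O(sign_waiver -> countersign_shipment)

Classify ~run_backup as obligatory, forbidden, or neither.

Premises 4 and 9 are O(~sign_waiver -> countersign_shipment) and O(sign_waiver -> countersign_shipment); every ideal world satisfies ~sign_waiver or sign_waiver, so in either case countersign_shipment holds — hence O(countersign_shipment).
Premise 6, O(~purge_cache -> ~countersign_shipment), contraposes to O(countersign_shipment -> purge_cache); with O(countersign_shipment) we get O(purge_cache).
From O(purge_cache) and premise 3, O(purge_cache -> recuse_self), we obtain O(recuse_self).
The contrapositive of premise 5 (O(~inspect_consent -> ~recuse_self)) is O(recuse_self -> inspect_consent), and O(recuse_self) is already established, so O(inspect_consent).
The contrapositive of premise 7 (O(run_backup -> ~inspect_consent)) is O(inspect_consent -> ~run_backup), and O(inspect_consent) is already established, so O(~run_backup).
Premises 1, 2, 8 do not contribute to this derivation.
Hence ~run_backup is obligatory.

Obligatory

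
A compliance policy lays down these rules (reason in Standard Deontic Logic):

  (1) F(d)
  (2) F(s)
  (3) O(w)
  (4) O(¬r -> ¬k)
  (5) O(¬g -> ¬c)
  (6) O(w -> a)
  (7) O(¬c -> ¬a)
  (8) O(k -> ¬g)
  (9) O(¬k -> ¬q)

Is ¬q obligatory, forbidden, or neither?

From premise 3 we have O(w).
With premise 6, O(w -> a), the K-axiom yields O(a).
Premise 7 is O(¬c -> ¬a); contrapositively O(a -> c). Since O(a) holds, K gives O(c).
The contrapositive of premise 5 (O(¬g -> ¬c)) is O(c -> g), and O(c) is already established, so O(g).
The contrapositive of premise 8 (O(k -> ¬g)) is O(g -> ¬k), and O(g) is already established, so O(¬k).
Premise 9 is O(¬k -> ¬q); since O(¬k), deontic closure gives O(¬q).
Premises 1, 2, 4 do not contribute to this derivation.
Hence ¬q is obligatory.

Obligatory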